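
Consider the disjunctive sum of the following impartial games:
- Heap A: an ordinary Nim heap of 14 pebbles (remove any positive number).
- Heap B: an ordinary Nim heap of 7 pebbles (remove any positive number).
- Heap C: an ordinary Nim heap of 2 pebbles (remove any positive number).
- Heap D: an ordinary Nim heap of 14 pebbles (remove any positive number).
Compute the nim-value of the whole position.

Heap A is a plain Nim heap of size 14, so its Grundy value is 14.
Heap B is a plain Nim heap of size 7, so its Grundy value is 7.
Heap C is a plain Nim heap of size 2, so its Grundy value is 2.
Heap D is a plain Nim heap of size 14, so its Grundy value is 14.
The value of a disjunctive sum is the nim-sum of the parts.
Combined value = 14 XOR 7 XOR 2 XOR 14 = 5.

5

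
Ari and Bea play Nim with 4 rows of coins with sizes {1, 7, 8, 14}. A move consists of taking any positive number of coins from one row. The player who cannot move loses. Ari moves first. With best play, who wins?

Bea wins

Bitwise XOR of the heap sizes:
  0001  (1)
  0111  (7)
  1000  (8)
  1110  (14)
  ----
  0000  (0)
The nim-sum is 0, so this is a P-position: the player to move is in a losing position under optimal play; Ari is about to move from it and so loses — Bea wins.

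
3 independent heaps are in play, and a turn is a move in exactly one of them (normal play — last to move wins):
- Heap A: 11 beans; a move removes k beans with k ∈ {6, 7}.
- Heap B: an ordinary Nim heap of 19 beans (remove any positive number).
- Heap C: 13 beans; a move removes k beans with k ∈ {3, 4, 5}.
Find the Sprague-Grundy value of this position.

19

Grundy values for heap A (subtraction set {6, 7}):
g(0) = mex{} = 0
g(1) = mex{} = 0
g(2) = mex{} = 0
g(3) = mex{} = 0
g(4) = mex{} = 0
g(5) = mex{} = 0
g(6) = mex{0} = 1
g(7) = mex{0} = 1
g(8) = mex{0} = 1
g(9) = mex{0} = 1
g(10) = mex{0} = 1
g(11) = mex{0} = 1
So g(11) = 1.
Heap B is a plain Nim heap of size 19, so its Grundy value is 19.
Build the Grundy sequence for heap C with g(k) = mex{g(k−s) : s ∈ {3, 4, 5}, s ≤ k}:
k:     0  1  2  3  4  5  6  7  8  9 10 11 12 13
g(k):  0  0  0  1  1  1  2  2  0  0  0  1  1  1
So g(13) = 1.
By the Sprague-Grundy theorem, the Grundy value of a sum of independent games is the XOR of the component values.
Combined value = 1 ⊕ 19 ⊕ 1 = 19.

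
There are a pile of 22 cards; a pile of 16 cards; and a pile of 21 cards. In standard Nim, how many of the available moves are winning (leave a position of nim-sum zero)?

Nim-sum: 22 ⊕ 16 ⊕ 21 = 19.
The overall nim-sum is X = 19. A pile of size p has a winning move iff p XOR X < p (reduce it to p XOR X).
  22: 22 XOR 19 = 5 < 22 — winning move (to 5).
  16: 16 XOR 19 = 3 < 16 — winning move (to 3).
  21: 21 XOR 19 = 6 < 21 — winning move (to 6).
That gives 3 winning moves.

3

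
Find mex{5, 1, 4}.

0 is not in the set, so the mex is 0.

0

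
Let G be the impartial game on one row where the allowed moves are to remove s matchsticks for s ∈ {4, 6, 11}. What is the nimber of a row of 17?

0

Compute g(0), g(1), … for moves {4, 6, 11}:
k:     0  1  2  3  4  5  6  7  8  9 10 11 12 13 14 15 16 17
g(k):  0  0  0  0  1  1  1  1  2  2  0  2  3  3  1  0  2  0
So g(17) = 0.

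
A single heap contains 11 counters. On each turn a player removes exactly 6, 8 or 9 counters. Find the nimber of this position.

Grundy values for subtraction set {6, 8, 9}:
k:     0  1  2  3  4  5  6  7  8  9 10 11
g(k):  0  0  0  0  0  0  1  1  1  1  1  1
So g(11) = 1.

1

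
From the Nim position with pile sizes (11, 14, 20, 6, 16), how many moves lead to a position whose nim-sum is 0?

3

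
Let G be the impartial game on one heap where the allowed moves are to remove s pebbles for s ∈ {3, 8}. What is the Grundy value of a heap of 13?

0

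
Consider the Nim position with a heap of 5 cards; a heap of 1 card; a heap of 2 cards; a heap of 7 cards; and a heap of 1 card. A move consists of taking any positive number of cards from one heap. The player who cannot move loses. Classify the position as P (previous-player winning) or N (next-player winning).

Bitwise XOR of the heap sizes:
  101  (5)
  001  (1)
  010  (2)
  111  (7)
  001  (1)
  ---
  000  (0)
The nim-sum is 0, so this is a P-position: the player to move is in a losing position under optimal play.

P-position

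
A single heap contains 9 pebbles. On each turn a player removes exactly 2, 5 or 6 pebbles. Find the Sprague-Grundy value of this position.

2

Grundy values for subtraction set {2, 5, 6}:
g(0) = mex{} = 0
g(1) = mex{} = 0
g(2) = mex{0} = 1
g(3) = mex{0} = 1
g(4) = mex{1} = 0
g(5) = mex{0,1} = 2
g(6) = mex{0} = 1
g(7) = mex{0,1,2} = 3
g(8) = mex{1} = 0
g(9) = mex{0,1,3} = 2
So g(9) = 2.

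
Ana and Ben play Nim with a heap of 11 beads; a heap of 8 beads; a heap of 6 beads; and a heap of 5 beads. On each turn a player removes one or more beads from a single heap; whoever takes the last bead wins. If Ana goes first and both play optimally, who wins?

Ben wins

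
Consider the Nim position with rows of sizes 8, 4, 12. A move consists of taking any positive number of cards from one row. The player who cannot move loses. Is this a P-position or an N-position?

Compute the nim-sum pairwise:
8 XOR 4 = 12
12 XOR 12 = 0
The nim-sum is 0, so this is a P-position: the player to move is in a losing position under optimal play.

P-position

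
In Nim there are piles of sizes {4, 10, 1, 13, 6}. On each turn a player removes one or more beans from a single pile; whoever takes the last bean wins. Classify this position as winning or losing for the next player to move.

Winning position

Write each in binary and XOR column by column:
  0100  (4)
  1010  (10)
  0001  (1)
  1101  (13)
  0110  (6)
  ----
  0100  (4)
The nim-sum is 4 ≠ 0, so this is an N-position: the player to move can win.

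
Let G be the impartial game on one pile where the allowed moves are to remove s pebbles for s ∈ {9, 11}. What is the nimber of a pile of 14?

1

Grundy values for subtraction set {9, 11}:
g(0) = mex{} = 0
g(1) = mex{} = 0
g(2) = mex{} = 0
g(3) = mex{} = 0
g(4) = mex{} = 0
g(5) = mex{} = 0
g(6) = mex{} = 0
g(7) = mex{} = 0
g(8) = mex{} = 0
g(9) = mex{0} = 1
g(10) = mex{0} = 1
g(11) = mex{0} = 1
g(12) = mex{0} = 1
g(13) = mex{0} = 1
g(14) = mex{0} = 1
So g(14) = 1.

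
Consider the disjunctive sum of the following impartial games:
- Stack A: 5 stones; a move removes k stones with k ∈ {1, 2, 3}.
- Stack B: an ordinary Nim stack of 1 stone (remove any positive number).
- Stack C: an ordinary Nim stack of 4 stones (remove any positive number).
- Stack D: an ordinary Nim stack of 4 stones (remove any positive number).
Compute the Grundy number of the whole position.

0

Grundy values for stack A (subtraction set {1, 2, 3}):
k:     0  1  2  3  4  5
g(k):  0  1  2  3  0  1
So g(5) = 1.
Stack B is a plain Nim stack of size 1, so its Grundy value is 1.
Stack C is a plain Nim stack of size 4, so its Grundy value is 4.
Stack D is a plain Nim stack of size 4, so its Grundy value is 4.
By the Sprague-Grundy theorem, the Grundy value of a sum of independent games is the XOR of the component values.
Combined value = 1 XOR 1 XOR 4 XOR 4 = 0.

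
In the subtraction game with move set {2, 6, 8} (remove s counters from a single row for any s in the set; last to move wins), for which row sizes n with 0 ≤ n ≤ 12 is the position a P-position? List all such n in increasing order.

0, 1, 4, 5

Build the Grundy sequence with g(k) = mex{g(k−s) : s ∈ {2, 6, 8}, s ≤ k}:
k:     0  1  2  3  4  5  6  7  8  9 10 11 12
g(k):  0  0  1  1  0  0  1  1  2  2  3  3  2
The P-positions (g = 0) in 0..12 are 0, 1, 4, 5.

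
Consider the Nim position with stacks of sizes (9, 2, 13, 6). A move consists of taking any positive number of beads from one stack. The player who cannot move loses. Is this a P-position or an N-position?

P-position

Nim-sum: 9 ⊕ 2 ⊕ 13 ⊕ 6 = 0.
The nim-sum is 0, so this is a P-position: the player to move is in a losing position under optimal play.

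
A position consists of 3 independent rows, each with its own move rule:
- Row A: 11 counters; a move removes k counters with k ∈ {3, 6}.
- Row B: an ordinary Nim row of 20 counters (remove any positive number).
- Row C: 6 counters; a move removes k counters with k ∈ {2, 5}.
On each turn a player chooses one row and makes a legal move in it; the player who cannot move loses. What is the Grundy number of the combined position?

21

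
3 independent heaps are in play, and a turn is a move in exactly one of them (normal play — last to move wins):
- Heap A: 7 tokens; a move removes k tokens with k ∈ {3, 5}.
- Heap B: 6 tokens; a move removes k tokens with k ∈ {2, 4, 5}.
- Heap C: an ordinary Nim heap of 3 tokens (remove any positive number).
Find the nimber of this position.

For heap A, compute g(0), g(1), … with moves {3, 5}:
g(0) = mex{} = 0
g(1) = mex{} = 0
g(2) = mex{} = 0
g(3) = mex{0} = 1
g(4) = mex{0} = 1
g(5) = mex{0} = 1
g(6) = mex{0,1} = 2
g(7) = mex{0,1} = 2
So g(7) = 2.
For heap B, compute g(0), g(1), … with moves {2, 4, 5}:
g(0) = mex{} = 0
g(1) = mex{} = 0
g(2) = mex{0} = 1
g(3) = mex{0} = 1
g(4) = mex{0,1} = 2
g(5) = mex{0,1} = 2
g(6) = mex{0,1,2} = 3
So g(6) = 3.
Heap C is a plain Nim heap of size 3, so its Grundy value is 3.
The value of a disjunctive sum is the nim-sum of the parts.
Combined value = 2 ⊕ 3 ⊕ 3 = 2.

2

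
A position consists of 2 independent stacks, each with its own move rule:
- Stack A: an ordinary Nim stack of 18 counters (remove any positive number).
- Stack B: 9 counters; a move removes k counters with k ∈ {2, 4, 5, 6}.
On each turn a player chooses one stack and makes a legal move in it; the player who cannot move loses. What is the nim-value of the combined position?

18

Stack A is a plain Nim stack of size 18, so its Grundy value is 18.
Build the Grundy sequence for stack B with g(k) = mex{g(k−s) : s ∈ {2, 4, 5, 6}, s ≤ k}:
g(0) = mex{} = 0
g(1) = mex{} = 0
g(2) = mex{0} = 1
g(3) = mex{0} = 1
g(4) = mex{0,1} = 2
g(5) = mex{0,1} = 2
g(6) = mex{0,1,2} = 3
g(7) = mex{0,1,2} = 3
g(8) = mex{1,2,3} = 0
g(9) = mex{1,2,3} = 0
So g(9) = 0.
By the Sprague-Grundy theorem, the Grundy value of a sum of independent games is the XOR of the component values.
Combined value = 18 ⊕ 0 = 18.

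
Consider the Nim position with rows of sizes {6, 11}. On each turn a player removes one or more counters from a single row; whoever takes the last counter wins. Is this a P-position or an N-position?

Nim-sum: 6 ⊕ 11 = 13.
The nim-sum is 13 ≠ 0, so this is an N-position: the player to move can win.

N-position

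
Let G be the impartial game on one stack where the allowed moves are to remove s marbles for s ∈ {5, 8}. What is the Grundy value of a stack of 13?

Compute g(0), g(1), … for moves {5, 8}:
g(0) = mex{} = 0
g(1) = mex{} = 0
g(2) = mex{} = 0
g(3) = mex{} = 0
g(4) = mex{} = 0
g(5) = mex{0} = 1
g(6) = mex{0} = 1
g(7) = mex{0} = 1
g(8) = mex{0} = 1
g(9) = mex{0} = 1
g(10) = mex{0,1} = 2
g(11) = mex{0,1} = 2
g(12) = mex{0,1} = 2
g(13) = mex{1} = 0
So g(13) = 0.

0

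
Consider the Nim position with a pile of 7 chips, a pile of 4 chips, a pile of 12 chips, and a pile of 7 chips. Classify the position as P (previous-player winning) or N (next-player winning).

In binary:
  0111  (7)
  0100  (4)
  1100  (12)
  0111  (7)
  ----
  1000  (8)
The nim-sum is 8 ≠ 0, so this is an N-position: the player to move can win.

N-position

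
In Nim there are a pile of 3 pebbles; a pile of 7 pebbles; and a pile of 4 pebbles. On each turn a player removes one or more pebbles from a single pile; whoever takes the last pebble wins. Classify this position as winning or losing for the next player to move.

Losing position

Nim-sum: 3 ^ 7 ^ 4 = 0.
The nim-sum is 0, so this is a P-position: the player to move is in a losing position under optimal play.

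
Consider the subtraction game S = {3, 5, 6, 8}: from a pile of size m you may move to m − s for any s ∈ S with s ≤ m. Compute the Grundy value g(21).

3

Grundy values for subtraction set {3, 5, 6, 8}:
k:     0  1  2  3  4  5  6  7  8  9 10 11 12 13 14 15 16 17 18 19 20 21
g(k):  0  0  0  1  1  1  2  2  2  3  3  0  0  0  1  1  1  2  2  2  3  3
So g(21) = 3.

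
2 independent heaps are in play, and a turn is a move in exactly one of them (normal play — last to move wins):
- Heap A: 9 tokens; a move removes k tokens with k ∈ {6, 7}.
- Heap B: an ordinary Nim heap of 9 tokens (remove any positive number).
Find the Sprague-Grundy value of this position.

8

Grundy values for heap A (subtraction set {6, 7}):
k:     0  1  2  3  4  5  6  7  8  9
g(k):  0  0  0  0  0  0  1  1  1  1
So g(9) = 1.
Heap B is a plain Nim heap of size 9, so its Grundy value is 9.
The value of a disjunctive sum is the nim-sum of the parts.
Combined value = 1 ⊕ 9 = 8.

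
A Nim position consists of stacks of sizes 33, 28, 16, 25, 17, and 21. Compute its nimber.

Bitwise XOR of the heap sizes:
  100001  (33)
  011100  (28)
  010000  (16)
  011001  (25)
  010001  (17)
  010101  (21)
  ------
  110000  (48)

48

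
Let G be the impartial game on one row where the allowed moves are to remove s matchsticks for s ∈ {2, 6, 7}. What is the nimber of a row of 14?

0

Grundy values for subtraction set {2, 6, 7}:
g(0) = mex{} = 0
g(1) = mex{} = 0
g(2) = mex{0} = 1
g(3) = mex{0} = 1
g(4) = mex{1} = 0
g(5) = mex{1} = 0
g(6) = mex{0} = 1
g(7) = mex{0} = 1
g(8) = mex{0,1} = 2
g(9) = mex{1} = 0
g(10) = mex{0,1,2} = 3
g(11) = mex{0} = 1
g(12) = mex{0,1,3} = 2
g(13) = mex{1} = 0
g(14) = mex{1,2} = 0
So g(14) = 0.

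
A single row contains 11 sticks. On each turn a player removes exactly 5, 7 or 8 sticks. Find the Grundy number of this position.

Build the Grundy sequence with g(k) = mex{g(k−s) : s ∈ {5, 7, 8}, s ≤ k}:
k:     0  1  2  3  4  5  6  7  8  9 10 11
g(k):  0  0  0  0  0  1  1  1  1  1  2  2
So g(11) = 2.

2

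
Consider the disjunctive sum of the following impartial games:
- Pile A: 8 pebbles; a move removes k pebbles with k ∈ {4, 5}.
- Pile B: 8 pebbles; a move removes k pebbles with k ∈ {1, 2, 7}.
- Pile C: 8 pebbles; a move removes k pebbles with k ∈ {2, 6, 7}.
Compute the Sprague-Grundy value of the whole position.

Build the Grundy sequence for pile A with g(k) = mex{g(k−s) : s ∈ {4, 5}, s ≤ k}:
g(0) = mex{} = 0
g(1) = mex{} = 0
g(2) = mex{} = 0
g(3) = mex{} = 0
g(4) = mex{0} = 1
g(5) = mex{0} = 1
g(6) = mex{0} = 1
g(7) = mex{0} = 1
g(8) = mex{0,1} = 2
So g(8) = 2.
Build the Grundy sequence for pile B with g(k) = mex{g(k−s) : s ∈ {1, 2, 7}, s ≤ k}:
g(0) = mex{} = 0
g(1) = mex{0} = 1
g(2) = mex{0,1} = 2
g(3) = mex{1,2} = 0
g(4) = mex{0,2} = 1
g(5) = mex{0,1} = 2
g(6) = mex{1,2} = 0
g(7) = mex{0,2} = 1
g(8) = mex{0,1} = 2
So g(8) = 2.
For pile C, compute g(0), g(1), … with moves {2, 6, 7}:
k:     0  1  2  3  4  5  6  7  8
g(k):  0  0  1  1  0  0  1  1  2
So g(8) = 2.
By the Sprague-Grundy theorem, the Grundy value of a sum of independent games is the XOR of the component values.
Combined value = 2 ⊕ 2 ⊕ 2 = 2.

2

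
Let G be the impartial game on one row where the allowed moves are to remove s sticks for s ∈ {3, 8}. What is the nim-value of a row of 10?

1

Grundy values for subtraction set {3, 8}:
k:     0  1  2  3  4  5  6  7  8  9 10
g(k):  0  0  0  1  1  1  0  0  2  1  1
So g(10) = 1.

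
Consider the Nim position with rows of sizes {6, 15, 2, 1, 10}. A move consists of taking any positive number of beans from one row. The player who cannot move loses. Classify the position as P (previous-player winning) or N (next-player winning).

P-position

Nim-sum: 6 ⊕ 15 ⊕ 2 ⊕ 1 ⊕ 10 = 0.
The nim-sum is 0, so this is a P-position: the player to move is in a losing position under optimal play.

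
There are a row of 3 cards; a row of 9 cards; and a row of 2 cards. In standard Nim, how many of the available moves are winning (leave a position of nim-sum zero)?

1

Compute the nim-sum pairwise:
3 XOR 9 = 10
10 XOR 2 = 8
The overall nim-sum is X = 8. A row of size p has a winning move iff p XOR X < p (reduce it to p XOR X).
  3: 3 XOR 8 = 11 ≥ 3 — no move.
  9: 9 XOR 8 = 1 < 9 — winning move (to 1).
  2: 2 XOR 8 = 10 ≥ 2 — no move.
That gives 1 winning move.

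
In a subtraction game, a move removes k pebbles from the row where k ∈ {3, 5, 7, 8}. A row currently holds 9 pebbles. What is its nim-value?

3

Compute g(0), g(1), … for moves {3, 5, 7, 8}:
g(0) = mex{} = 0
g(1) = mex{} = 0
g(2) = mex{} = 0
g(3) = mex{0} = 1
g(4) = mex{0} = 1
g(5) = mex{0} = 1
g(6) = mex{0,1} = 2
g(7) = mex{0,1} = 2
g(8) = mex{0,1} = 2
g(9) = mex{0,1,2} = 3
So g(9) = 3.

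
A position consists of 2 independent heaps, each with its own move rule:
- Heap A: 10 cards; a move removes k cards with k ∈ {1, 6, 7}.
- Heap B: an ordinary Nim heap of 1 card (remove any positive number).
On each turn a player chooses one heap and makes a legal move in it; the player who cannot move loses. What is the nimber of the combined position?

Grundy values for heap A (subtraction set {1, 6, 7}):
k:     0  1  2  3  4  5  6  7  8  9 10
g(k):  0  1  0  1  0  1  2  3  2  3  2
So g(10) = 2.
Heap B is a plain Nim heap of size 1, so its Grundy value is 1.
The value of a disjunctive sum is the nim-sum of the parts.
Combined value = 2 XOR 1 = 3.

3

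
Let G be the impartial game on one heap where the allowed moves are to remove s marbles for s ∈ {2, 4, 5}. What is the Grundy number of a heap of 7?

0

Grundy values for subtraction set {2, 4, 5}:
g(0) = mex{} = 0
g(1) = mex{} = 0
g(2) = mex{0} = 1
g(3) = mex{0} = 1
g(4) = mex{0,1} = 2
g(5) = mex{0,1} = 2
g(6) = mex{0,1,2} = 3
g(7) = mex{1,2} = 0
So g(7) = 0.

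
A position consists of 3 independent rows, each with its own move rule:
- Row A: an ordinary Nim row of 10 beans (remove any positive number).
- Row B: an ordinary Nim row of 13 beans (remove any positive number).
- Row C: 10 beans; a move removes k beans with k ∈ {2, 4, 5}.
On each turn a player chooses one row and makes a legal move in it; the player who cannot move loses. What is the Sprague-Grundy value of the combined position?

6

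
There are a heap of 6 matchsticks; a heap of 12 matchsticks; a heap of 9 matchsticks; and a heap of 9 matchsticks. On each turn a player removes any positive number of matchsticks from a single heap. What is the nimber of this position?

Nim-sum: 6 ^ 12 ^ 9 ^ 9 = 10.

10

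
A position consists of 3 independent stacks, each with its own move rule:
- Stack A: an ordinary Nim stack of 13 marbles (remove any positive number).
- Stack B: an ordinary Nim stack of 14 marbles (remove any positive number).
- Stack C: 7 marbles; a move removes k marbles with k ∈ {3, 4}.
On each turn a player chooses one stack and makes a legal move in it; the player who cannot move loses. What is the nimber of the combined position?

3

Stack A is a plain Nim stack of size 13, so its Grundy value is 13.
Stack B is a plain Nim stack of size 14, so its Grundy value is 14.
Grundy values for stack C (subtraction set {3, 4}):
k:     0  1  2  3  4  5  6  7
g(k):  0  0  0  1  1  1  2  0
So g(7) = 0.
By the Sprague-Grundy theorem, the Grundy value of a sum of independent games is the XOR of the component values.
Combined value = 13 XOR 14 XOR 0 = 3.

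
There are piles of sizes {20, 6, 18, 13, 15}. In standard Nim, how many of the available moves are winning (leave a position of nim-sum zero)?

Bitwise XOR of the heap sizes:
  10100  (20)
  00110  (6)
  10010  (18)
  01101  (13)
  01111  (15)
  -----
  00010  (2)
The overall nim-sum is X = 2. A pile of size p has a winning move iff p XOR X < p (reduce it to p XOR X).
  20: 20 XOR 2 = 22 ≥ 20 — no move.
  6: 6 XOR 2 = 4 < 6 — winning move (to 4).
  18: 18 XOR 2 = 16 < 18 — winning move (to 16).
  13: 13 XOR 2 = 15 ≥ 13 — no move.
  15: 15 XOR 2 = 13 < 15 — winning move (to 13).
That gives 3 winning moves.

3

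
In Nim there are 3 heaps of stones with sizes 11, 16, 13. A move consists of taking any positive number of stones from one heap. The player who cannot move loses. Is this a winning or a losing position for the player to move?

Nim-sum: 11 ^ 16 ^ 13 = 22.
The nim-sum is 22 ≠ 0, so this is an N-position: the player to move can win.

Winning position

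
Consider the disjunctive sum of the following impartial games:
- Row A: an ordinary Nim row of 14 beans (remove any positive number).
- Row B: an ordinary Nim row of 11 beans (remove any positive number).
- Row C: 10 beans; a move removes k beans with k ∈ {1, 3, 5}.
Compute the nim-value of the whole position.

5

Row A is a plain Nim row of size 14, so its Grundy value is 14.
Row B is a plain Nim row of size 11, so its Grundy value is 11.
Build the Grundy sequence for row C with g(k) = mex{g(k−s) : s ∈ {1, 3, 5}, s ≤ k}:
g(0) = mex{} = 0
g(1) = mex{0} = 1
g(2) = mex{1} = 0
g(3) = mex{0} = 1
g(4) = mex{1} = 0
g(5) = mex{0} = 1
g(6) = mex{1} = 0
g(7) = mex{0} = 1
g(8) = mex{1} = 0
g(9) = mex{0} = 1
g(10) = mex{1} = 0
So g(10) = 0.
The value of a disjunctive sum is the nim-sum of the parts.
Combined value = 14 XOR 11 XOR 0 = 5.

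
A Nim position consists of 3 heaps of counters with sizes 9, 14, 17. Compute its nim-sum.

22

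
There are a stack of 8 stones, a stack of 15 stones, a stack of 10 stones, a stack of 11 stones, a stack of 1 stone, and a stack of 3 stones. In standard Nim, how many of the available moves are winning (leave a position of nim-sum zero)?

1

Bitwise XOR of the heap sizes:
  1000  (8)
  1111  (15)
  1010  (10)
  1011  (11)
  0001  (1)
  0011  (3)
  ----
  0100  (4)
The overall nim-sum is X = 4. A stack of size p has a winning move iff p XOR X < p (reduce it to p XOR X).
  8: 8 XOR 4 = 12 ≥ 8 — no move.
  15: 15 XOR 4 = 11 < 15 — winning move (to 11).
  10: 10 XOR 4 = 14 ≥ 10 — no move.
  11: 11 XOR 4 = 15 ≥ 11 — no move.
  1: 1 XOR 4 = 5 ≥ 1 — no move.
  3: 3 XOR 4 = 7 ≥ 3 — no move.
That gives 1 winning move.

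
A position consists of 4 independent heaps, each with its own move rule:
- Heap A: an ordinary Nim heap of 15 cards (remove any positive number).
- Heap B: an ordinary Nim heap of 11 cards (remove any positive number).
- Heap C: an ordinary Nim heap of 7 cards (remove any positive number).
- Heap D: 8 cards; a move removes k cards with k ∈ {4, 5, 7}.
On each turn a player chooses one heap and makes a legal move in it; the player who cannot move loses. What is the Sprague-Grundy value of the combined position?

1

Heap A is a plain Nim heap of size 15, so its Grundy value is 15.
Heap B is a plain Nim heap of size 11, so its Grundy value is 11.
Heap C is a plain Nim heap of size 7, so its Grundy value is 7.
For heap D, compute g(0), g(1), … with moves {4, 5, 7}:
k:     0  1  2  3  4  5  6  7  8
g(k):  0  0  0  0  1  1  1  1  2
So g(8) = 2.
The value of a disjunctive sum is the nim-sum of the parts.
Combined value = 15 ⊕ 11 ⊕ 7 ⊕ 2 = 1.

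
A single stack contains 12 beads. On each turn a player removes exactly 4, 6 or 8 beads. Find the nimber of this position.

0

Compute g(0), g(1), … for moves {4, 6, 8}:
k:     0  1  2  3  4  5  6  7  8  9 10 11 12
g(k):  0  0  0  0  1  1  1  1  2  2  2  2  0
So g(12) = 0.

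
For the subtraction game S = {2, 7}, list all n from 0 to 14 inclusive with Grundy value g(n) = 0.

0, 1, 4, 5, 9, 10, 13, 14

Grundy values for subtraction set {2, 7}:
k:     0  1  2  3  4  5  6  7  8  9 10 11 12 13 14
g(k):  0  0  1  1  0  0  1  1  2  0  0  1  1  0  0
The P-positions (g = 0) in 0..14 are 0, 1, 4, 5, 9, 10, 13, 14.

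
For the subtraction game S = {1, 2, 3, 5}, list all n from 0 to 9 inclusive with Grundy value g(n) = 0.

Grundy values for subtraction set {1, 2, 3, 5}:
k:     0  1  2  3  4  5  6  7  8  9
g(k):  0  1  2  3  0  1  2  3  0  1
The P-positions (g = 0) in 0..9 are 0, 4, 8.

0, 4, 8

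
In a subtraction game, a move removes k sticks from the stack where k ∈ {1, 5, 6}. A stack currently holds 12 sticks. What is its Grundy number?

Build the Grundy sequence with g(k) = mex{g(k−s) : s ∈ {1, 5, 6}, s ≤ k}:
g(0) = mex{} = 0
g(1) = mex{0} = 1
g(2) = mex{1} = 0
g(3) = mex{0} = 1
g(4) = mex{1} = 0
g(5) = mex{0} = 1
g(6) = mex{0,1} = 2
g(7) = mex{0,1,2} = 3
g(8) = mex{0,1,3} = 2
g(9) = mex{0,1,2} = 3
g(10) = mex{0,1,3} = 2
g(11) = mex{1,2} = 0
g(12) = mex{0,2,3} = 1
So g(12) = 1.

1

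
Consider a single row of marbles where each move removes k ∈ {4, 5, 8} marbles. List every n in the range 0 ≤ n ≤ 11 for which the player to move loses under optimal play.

0, 1, 2, 3

Build the Grundy sequence with g(k) = mex{g(k−s) : s ∈ {4, 5, 8}, s ≤ k}:
k:     0  1  2  3  4  5  6  7  8  9 10 11
g(k):  0  0  0  0  1  1  1  1  2  2  2  2
The P-positions (g = 0) in 0..11 are 0, 1, 2, 3.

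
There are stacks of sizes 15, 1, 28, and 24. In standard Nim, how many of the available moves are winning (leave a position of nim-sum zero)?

3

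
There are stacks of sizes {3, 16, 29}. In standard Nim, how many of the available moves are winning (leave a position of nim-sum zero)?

Nim-sum: 3 ^ 16 ^ 29 = 14.
The overall nim-sum is X = 14. A stack of size p has a winning move iff p XOR X < p (reduce it to p XOR X).
  3: 3 XOR 14 = 13 ≥ 3 — no move.
  16: 16 XOR 14 = 30 ≥ 16 — no move.
  29: 29 XOR 14 = 19 < 29 — winning move (to 19).
That gives 1 winning move.

1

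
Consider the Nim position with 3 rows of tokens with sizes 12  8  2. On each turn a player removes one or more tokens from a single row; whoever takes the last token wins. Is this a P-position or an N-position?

N-position

Write each in binary and XOR column by column:
  1100  (12)
  1000  (8)
  0010  (2)
  ----
  0110  (6)
The nim-sum is 6 ≠ 0, so this is an N-position: the player to move can win.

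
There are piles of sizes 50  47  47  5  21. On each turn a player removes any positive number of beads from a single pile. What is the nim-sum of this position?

Compute the nim-sum pairwise:
50 XOR 47 = 29
29 XOR 47 = 50
50 XOR 5 = 55
55 XOR 21 = 34

34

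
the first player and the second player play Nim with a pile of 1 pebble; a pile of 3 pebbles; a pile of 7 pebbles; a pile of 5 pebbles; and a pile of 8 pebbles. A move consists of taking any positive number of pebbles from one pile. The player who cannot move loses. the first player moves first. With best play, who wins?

Bitwise XOR of the heap sizes:
  0001  (1)
  0011  (3)
  0111  (7)
  0101  (5)
  1000  (8)
  ----
  1000  (8)
The nim-sum is 8 ≠ 0, so this is an N-position: the player to move can win; the first player has a winning move.

the first player wins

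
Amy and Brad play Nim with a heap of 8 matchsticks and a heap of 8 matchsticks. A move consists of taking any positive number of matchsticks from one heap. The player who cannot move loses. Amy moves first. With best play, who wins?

Brad wins

Compute the nim-sum pairwise:
8 ⊕ 8 = 0
The nim-sum is 0, so this is a P-position: the player to move is in a losing position under optimal play; Amy is about to move from it and so loses — Brad wins.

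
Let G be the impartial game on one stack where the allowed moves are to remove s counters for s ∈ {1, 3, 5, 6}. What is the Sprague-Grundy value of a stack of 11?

0

Grundy values for subtraction set {1, 3, 5, 6}:
g(0) = mex{} = 0
g(1) = mex{0} = 1
g(2) = mex{1} = 0
g(3) = mex{0} = 1
g(4) = mex{1} = 0
g(5) = mex{0} = 1
g(6) = mex{0,1} = 2
g(7) = mex{0,1,2} = 3
g(8) = mex{0,1,3} = 2
g(9) = mex{0,1,2} = 3
g(10) = mex{0,1,3} = 2
g(11) = mex{1,2} = 0
So g(11) = 0.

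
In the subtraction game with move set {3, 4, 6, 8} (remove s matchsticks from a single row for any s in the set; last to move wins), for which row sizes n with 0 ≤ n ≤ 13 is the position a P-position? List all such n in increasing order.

0, 1, 2, 11, 12, 13

Grundy values for subtraction set {3, 4, 6, 8}:
k:     0  1  2  3  4  5  6  7  8  9 10 11 12 13
g(k):  0  0  0  1  1  1  2  2  2  3  3  0  0  0
The P-positions (g = 0) in 0..13 are 0, 1, 2, 11, 12, 13.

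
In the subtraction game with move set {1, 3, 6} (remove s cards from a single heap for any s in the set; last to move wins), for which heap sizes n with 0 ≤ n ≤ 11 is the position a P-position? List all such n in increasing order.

0, 2, 4, 9, 11

Compute g(0), g(1), … for moves {1, 3, 6}:
g(0) = mex{} = 0
g(1) = mex{0} = 1
g(2) = mex{1} = 0
g(3) = mex{0} = 1
g(4) = mex{1} = 0
g(5) = mex{0} = 1
g(6) = mex{0,1} = 2
g(7) = mex{0,1,2} = 3
g(8) = mex{0,1,3} = 2
g(9) = mex{1,2} = 0
g(10) = mex{0,3} = 1
g(11) = mex{1,2} = 0
The P-positions (g = 0) in 0..11 are 0, 2, 4, 9, 11.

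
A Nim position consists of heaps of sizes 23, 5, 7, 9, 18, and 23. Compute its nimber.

25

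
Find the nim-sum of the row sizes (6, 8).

14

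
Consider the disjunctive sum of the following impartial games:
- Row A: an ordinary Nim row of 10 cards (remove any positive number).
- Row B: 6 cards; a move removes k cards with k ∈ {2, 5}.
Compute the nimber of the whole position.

Row A is a plain Nim row of size 10, so its Grundy value is 10.
For row B, compute g(0), g(1), … with moves {2, 5}:
g(0) = mex{} = 0
g(1) = mex{} = 0
g(2) = mex{0} = 1
g(3) = mex{0} = 1
g(4) = mex{1} = 0
g(5) = mex{0,1} = 2
g(6) = mex{0} = 1
So g(6) = 1.
The value of a disjunctive sum is the nim-sum of the parts.
Combined value = 10 ⊕ 1 = 11.

11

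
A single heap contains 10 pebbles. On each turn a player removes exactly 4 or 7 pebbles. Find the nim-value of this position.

Build the Grundy sequence with g(k) = mex{g(k−s) : s ∈ {4, 7}, s ≤ k}:
g(0) = mex{} = 0
g(1) = mex{} = 0
g(2) = mex{} = 0
g(3) = mex{} = 0
g(4) = mex{0} = 1
g(5) = mex{0} = 1
g(6) = mex{0} = 1
g(7) = mex{0} = 1
g(8) = mex{0,1} = 2
g(9) = mex{0,1} = 2
g(10) = mex{0,1} = 2
So g(10) = 2.

2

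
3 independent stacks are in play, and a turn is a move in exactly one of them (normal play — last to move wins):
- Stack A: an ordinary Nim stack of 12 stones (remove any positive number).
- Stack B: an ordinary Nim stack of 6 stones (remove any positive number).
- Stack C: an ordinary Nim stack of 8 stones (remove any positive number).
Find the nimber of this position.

2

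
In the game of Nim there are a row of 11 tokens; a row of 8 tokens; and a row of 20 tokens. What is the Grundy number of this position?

Nim-sum: 11 XOR 8 XOR 20 = 23.

23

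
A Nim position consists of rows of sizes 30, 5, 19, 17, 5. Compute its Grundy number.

28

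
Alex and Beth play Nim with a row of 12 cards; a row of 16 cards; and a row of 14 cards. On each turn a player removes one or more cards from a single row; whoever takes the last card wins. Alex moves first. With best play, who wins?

Bitwise XOR of the heap sizes:
  01100  (12)
  10000  (16)
  01110  (14)
  -----
  10010  (18)
The nim-sum is 18 ≠ 0, so this is an N-position: the player to move can win; Alex has a winning move.

Alex wins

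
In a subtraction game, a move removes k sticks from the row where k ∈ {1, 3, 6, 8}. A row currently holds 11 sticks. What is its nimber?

0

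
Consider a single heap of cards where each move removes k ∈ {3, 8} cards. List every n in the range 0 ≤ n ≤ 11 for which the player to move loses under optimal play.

0, 1, 2, 6, 7, 11

Build the Grundy sequence with g(k) = mex{g(k−s) : s ∈ {3, 8}, s ≤ k}:
g(0) = mex{} = 0
g(1) = mex{} = 0
g(2) = mex{} = 0
g(3) = mex{0} = 1
g(4) = mex{0} = 1
g(5) = mex{0} = 1
g(6) = mex{1} = 0
g(7) = mex{1} = 0
g(8) = mex{0,1} = 2
g(9) = mex{0} = 1
g(10) = mex{0} = 1
g(11) = mex{1,2} = 0
The P-positions (g = 0) in 0..11 are 0, 1, 2, 6, 7, 11.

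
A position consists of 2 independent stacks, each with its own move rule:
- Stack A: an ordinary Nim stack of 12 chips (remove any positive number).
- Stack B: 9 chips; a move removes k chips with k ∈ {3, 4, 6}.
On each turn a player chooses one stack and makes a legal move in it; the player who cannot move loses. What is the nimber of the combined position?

Stack A is a plain Nim stack of size 12, so its Grundy value is 12.
Build the Grundy sequence for stack B with g(k) = mex{g(k−s) : s ∈ {3, 4, 6}, s ≤ k}:
g(0) = mex{} = 0
g(1) = mex{} = 0
g(2) = mex{} = 0
g(3) = mex{0} = 1
g(4) = mex{0} = 1
g(5) = mex{0} = 1
g(6) = mex{0,1} = 2
g(7) = mex{0,1} = 2
g(8) = mex{0,1} = 2
g(9) = mex{1,2} = 0
So g(9) = 0.
The value of a disjunctive sum is the nim-sum of the parts.
Combined value = 12 ⊕ 0 = 12.

12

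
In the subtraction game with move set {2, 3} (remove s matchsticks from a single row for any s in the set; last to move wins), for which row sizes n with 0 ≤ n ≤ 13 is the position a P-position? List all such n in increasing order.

0, 1, 5, 6, 10, 11

Grundy values for subtraction set {2, 3}:
g(0) = mex{} = 0
g(1) = mex{} = 0
g(2) = mex{0} = 1
g(3) = mex{0} = 1
g(4) = mex{0,1} = 2
g(5) = mex{1} = 0
g(6) = mex{1,2} = 0
g(7) = mex{0,2} = 1
g(8) = mex{0} = 1
g(9) = mex{0,1} = 2
g(10) = mex{1} = 0
g(11) = mex{1,2} = 0
g(12) = mex{0,2} = 1
g(13) = mex{0} = 1
The P-positions (g = 0) in 0..13 are 0, 1, 5, 6, 10, 11.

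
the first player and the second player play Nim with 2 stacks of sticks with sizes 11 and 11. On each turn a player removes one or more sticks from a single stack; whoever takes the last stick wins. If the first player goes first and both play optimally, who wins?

the second player wins

Compute the nim-sum pairwise:
11 ^ 11 = 0
The nim-sum is 0, so this is a P-position: the player to move is in a losing position under optimal play; the first player is about to move from it and so loses — the second player wins.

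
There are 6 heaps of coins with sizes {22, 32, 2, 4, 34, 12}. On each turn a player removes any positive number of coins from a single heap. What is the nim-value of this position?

30

Write each in binary and XOR column by column:
  010110  (22)
  100000  (32)
  000010  (2)
  000100  (4)
  100010  (34)
  001100  (12)
  ------
  011110  (30)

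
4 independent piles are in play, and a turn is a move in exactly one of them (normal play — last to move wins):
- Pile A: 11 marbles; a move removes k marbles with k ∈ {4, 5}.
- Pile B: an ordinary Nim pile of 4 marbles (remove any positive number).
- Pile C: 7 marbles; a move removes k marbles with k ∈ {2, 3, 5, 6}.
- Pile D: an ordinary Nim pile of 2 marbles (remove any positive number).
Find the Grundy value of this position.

5

Build the Grundy sequence for pile A with g(k) = mex{g(k−s) : s ∈ {4, 5}, s ≤ k}:
k:     0  1  2  3  4  5  6  7  8  9 10 11
g(k):  0  0  0  0  1  1  1  1  2  0  0  0
So g(11) = 0.
Pile B is a plain Nim pile of size 4, so its Grundy value is 4.
For pile C, compute g(0), g(1), … with moves {2, 3, 5, 6}:
g(0) = mex{} = 0
g(1) = mex{} = 0
g(2) = mex{0} = 1
g(3) = mex{0} = 1
g(4) = mex{0,1} = 2
g(5) = mex{0,1} = 2
g(6) = mex{0,1,2} = 3
g(7) = mex{0,1,2} = 3
So g(7) = 3.
Pile D is a plain Nim pile of size 2, so its Grundy value is 2.
The value of a disjunctive sum is the nim-sum of the parts.
Combined value = 0 ⊕ 4 ⊕ 3 ⊕ 2 = 5.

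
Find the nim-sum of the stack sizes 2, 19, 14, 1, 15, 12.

29

Bitwise XOR of the heap sizes:
  00010  (2)
  10011  (19)
  01110  (14)
  00001  (1)
  01111  (15)
  01100  (12)
  -----
  11101  (29)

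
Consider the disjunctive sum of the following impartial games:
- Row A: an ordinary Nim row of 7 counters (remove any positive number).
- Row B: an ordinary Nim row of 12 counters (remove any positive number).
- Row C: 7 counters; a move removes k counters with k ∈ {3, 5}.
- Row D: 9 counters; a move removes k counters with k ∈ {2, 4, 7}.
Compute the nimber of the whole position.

Row A is a plain Nim row of size 7, so its Grundy value is 7.
Row B is a plain Nim row of size 12, so its Grundy value is 12.
For row C, compute g(0), g(1), … with moves {3, 5}:
g(0) = mex{} = 0
g(1) = mex{} = 0
g(2) = mex{} = 0
g(3) = mex{0} = 1
g(4) = mex{0} = 1
g(5) = mex{0} = 1
g(6) = mex{0,1} = 2
g(7) = mex{0,1} = 2
So g(7) = 2.
Grundy values for row D (subtraction set {2, 4, 7}):
k:     0  1  2  3  4  5  6  7  8  9
g(k):  0  0  1  1  2  2  0  3  1  0
So g(9) = 0.
The value of a disjunctive sum is the nim-sum of the parts.
Combined value = 7 ⊕ 12 ⊕ 2 ⊕ 0 = 9.

9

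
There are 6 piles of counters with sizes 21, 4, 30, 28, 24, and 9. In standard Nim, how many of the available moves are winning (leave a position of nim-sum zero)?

1

Nim-sum: 21 ^ 4 ^ 30 ^ 28 ^ 24 ^ 9 = 2.
The overall nim-sum is X = 2. A pile of size p has a winning move iff p XOR X < p (reduce it to p XOR X).
  21: 21 XOR 2 = 23 ≥ 21 — no move.
  4: 4 XOR 2 = 6 ≥ 4 — no move.
  30: 30 XOR 2 = 28 < 30 — winning move (to 28).
  28: 28 XOR 2 = 30 ≥ 28 — no move.
  24: 24 XOR 2 = 26 ≥ 24 — no move.
  9: 9 XOR 2 = 11 ≥ 9 — no move.
That gives 1 winning move.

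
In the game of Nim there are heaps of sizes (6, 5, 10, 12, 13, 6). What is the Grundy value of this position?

14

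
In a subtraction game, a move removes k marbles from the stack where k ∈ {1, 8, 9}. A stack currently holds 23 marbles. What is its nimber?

1

Build the Grundy sequence with g(k) = mex{g(k−s) : s ∈ {1, 8, 9}, s ≤ k}:
k:     0  1  2  3  4  5  6  7  8  9 10 11 12 13 14 15 16 17 18 19 20 21 22 23
g(k):  0  1  0  1  0  1  0  1  2  3  2  3  2  3  2  3  0  1  0  1  0  1  0  1
So g(23) = 1.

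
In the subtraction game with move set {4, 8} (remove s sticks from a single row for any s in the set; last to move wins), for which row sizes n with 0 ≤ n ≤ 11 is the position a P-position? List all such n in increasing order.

0, 1, 2, 3

Compute g(0), g(1), … for moves {4, 8}:
g(0) = mex{} = 0
g(1) = mex{} = 0
g(2) = mex{} = 0
g(3) = mex{} = 0
g(4) = mex{0} = 1
g(5) = mex{0} = 1
g(6) = mex{0} = 1
g(7) = mex{0} = 1
g(8) = mex{0,1} = 2
g(9) = mex{0,1} = 2
g(10) = mex{0,1} = 2
g(11) = mex{0,1} = 2
The P-positions (g = 0) in 0..11 are 0, 1, 2, 3.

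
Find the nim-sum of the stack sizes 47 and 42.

5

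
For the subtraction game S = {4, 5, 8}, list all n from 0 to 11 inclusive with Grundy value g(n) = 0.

0, 1, 2, 3

Build the Grundy sequence with g(k) = mex{g(k−s) : s ∈ {4, 5, 8}, s ≤ k}:
k:     0  1  2  3  4  5  6  7  8  9 10 11
g(k):  0  0  0  0  1  1  1  1  2  2  2  2
The P-positions (g = 0) in 0..11 are 0, 1, 2, 3.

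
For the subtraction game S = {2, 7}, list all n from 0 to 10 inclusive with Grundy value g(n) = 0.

0, 1, 4, 5, 9, 10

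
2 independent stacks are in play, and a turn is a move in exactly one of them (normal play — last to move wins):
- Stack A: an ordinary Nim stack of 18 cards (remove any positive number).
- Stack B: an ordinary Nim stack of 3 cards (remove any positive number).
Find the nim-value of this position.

17

Stack A is a plain Nim stack of size 18, so its Grundy value is 18.
Stack B is a plain Nim stack of size 3, so its Grundy value is 3.
The value of a disjunctive sum is the nim-sum of the parts.
Combined value = 18 ⊕ 3 = 17.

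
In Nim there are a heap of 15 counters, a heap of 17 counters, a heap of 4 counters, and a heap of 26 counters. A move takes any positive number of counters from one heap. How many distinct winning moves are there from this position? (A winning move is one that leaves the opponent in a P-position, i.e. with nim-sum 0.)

0

Compute the nim-sum pairwise:
15 ⊕ 17 = 30
30 ⊕ 4 = 26
26 ⊕ 26 = 0
The nim-sum is already 0, so every move leaves a nonzero nim-sum — there are no winning moves.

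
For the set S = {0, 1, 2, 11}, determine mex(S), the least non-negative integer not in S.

3

The values 0, 1, 2 are all present; 3 is the first non-negative integer missing from the set.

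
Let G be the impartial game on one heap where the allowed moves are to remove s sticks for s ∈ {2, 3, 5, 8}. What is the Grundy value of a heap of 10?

3

Build the Grundy sequence with g(k) = mex{g(k−s) : s ∈ {2, 3, 5, 8}, s ≤ k}:
k:     0  1  2  3  4  5  6  7  8  9 10
g(k):  0  0  1  1  2  2  3  0  4  1  3
So g(10) = 3.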